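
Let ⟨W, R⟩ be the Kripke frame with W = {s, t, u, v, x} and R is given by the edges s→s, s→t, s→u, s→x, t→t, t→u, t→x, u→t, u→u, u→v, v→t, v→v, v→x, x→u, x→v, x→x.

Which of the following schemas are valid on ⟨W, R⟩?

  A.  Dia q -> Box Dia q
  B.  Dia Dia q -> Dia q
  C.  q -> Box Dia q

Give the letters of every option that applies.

R is not symmetric: s R t but not t R s.
R is not transitive: s R u and u R v but not s R v.
R is not euclidean: s R t and s R s but not t R s.
(A) Dia q -> Box Dia q is axiom 5; it is valid on a frame exactly when R is euclidean. R is not euclidean, so not valid.
(B) the dual of axiom 4: valid iff R is transitive. R is not transitive — not valid.
(C) q -> Box Dia q is axiom B, which corresponds to symmetry. R is not symmetric — not valid.

none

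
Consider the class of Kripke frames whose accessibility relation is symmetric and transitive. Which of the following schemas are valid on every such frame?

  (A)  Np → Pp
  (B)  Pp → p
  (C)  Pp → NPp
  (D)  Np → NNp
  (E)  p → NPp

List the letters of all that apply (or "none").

A symmetric transitive relation is euclidean (uRv and uRw give vRu by symmetry, then vRw by transitivity).
(A) Np → Pp (axiom D) characterises the serial frames. Such an R need not be serial — not valid.
(B) Pp → p is the converse of T; it holds exactly when R ⊆ identity. Such an R need not be a subset of the identity — not valid.
(C) Pp → NPp (axiom 5) characterises the euclidean frames. Every such R is euclidean — valid.
(D) axiom 4: valid iff R is transitive. Every such R is transitive — valid.
(E) p → NPp is axiom B; it is valid on a frame exactly when R is symmetric. Every such R is symmetric, so valid.

C, D, E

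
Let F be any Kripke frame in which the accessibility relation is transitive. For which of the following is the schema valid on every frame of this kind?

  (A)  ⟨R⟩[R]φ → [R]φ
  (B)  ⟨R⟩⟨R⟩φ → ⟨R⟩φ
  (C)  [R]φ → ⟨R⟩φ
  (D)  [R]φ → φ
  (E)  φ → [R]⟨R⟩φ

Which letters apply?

B

(A) ⟨R⟩[R]φ → [R]φ is the dual of axiom 5; it is valid on a frame exactly when R is euclidean. Such an R need not be euclidean, so not valid.
(B) ⟨R⟩⟨R⟩φ → ⟨R⟩φ is the dual of axiom 4, which corresponds to transitivity. Every such R is transitive — valid.
(C) [R]φ → ⟨R⟩φ (axiom D) characterises the serial frames. Such an R need not be serial — not valid.
(D) [R]φ → φ is axiom T, which corresponds to reflexivity. Such an R need not be reflexive — not valid.
(E) axiom B: valid iff R is symmetric. Such an R need not be symmetric — not valid.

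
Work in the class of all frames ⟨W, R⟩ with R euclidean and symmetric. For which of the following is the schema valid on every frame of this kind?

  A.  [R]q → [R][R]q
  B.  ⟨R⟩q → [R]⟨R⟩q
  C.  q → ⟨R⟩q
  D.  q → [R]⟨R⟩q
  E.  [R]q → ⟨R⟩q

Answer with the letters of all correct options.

A, B, D

A symmetric euclidean relation is transitive (uRv and vRw give vRu by symmetry, then uRw by the euclidean condition, applied at v).
(A) axiom 4: valid iff R is transitive. Every such R is transitive — valid.
(B) axiom 5: valid iff R is euclidean. Every such R is euclidean — valid.
(C) q → ⟨R⟩q is the dual of axiom T, which corresponds to reflexivity. Such an R need not be reflexive — not valid.
(D) q → [R]⟨R⟩q is axiom B; it is valid on a frame exactly when R is symmetric. Every such R is symmetric, so valid.
(E) [R]q → ⟨R⟩q (axiom D) characterises the serial frames. Such an R need not be serial — not valid.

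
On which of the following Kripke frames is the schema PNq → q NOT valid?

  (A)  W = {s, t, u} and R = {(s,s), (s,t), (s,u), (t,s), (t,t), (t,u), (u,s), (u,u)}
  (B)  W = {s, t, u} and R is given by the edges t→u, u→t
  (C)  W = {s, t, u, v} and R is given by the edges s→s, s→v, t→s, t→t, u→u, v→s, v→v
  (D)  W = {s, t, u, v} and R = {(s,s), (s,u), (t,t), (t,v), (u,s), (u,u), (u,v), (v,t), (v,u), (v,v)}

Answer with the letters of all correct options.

The schema PNq → q is the dual of axiom B; it is valid on a frame iff R is symmetric.
(A) R is not symmetric (t R u but not u R t), so the schema fails here.
(B) R is symmetric (every R-edge is matched by its reverse), so the schema is valid here.
(C) R is not symmetric (t R s but not s R t), so the schema fails here.
(D) R is symmetric (every R-edge is matched by its reverse), so the schema is valid here.

A, C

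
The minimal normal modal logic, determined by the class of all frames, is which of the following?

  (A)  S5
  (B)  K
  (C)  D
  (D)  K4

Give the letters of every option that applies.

(A) S5 is determined by the class of reflexive, symmetric, and transitive frames.
(B) K is determined by exactly this class.
(C) D is determined by the class of serial frames.
(D) K4 is determined by the class of transitive frames.

B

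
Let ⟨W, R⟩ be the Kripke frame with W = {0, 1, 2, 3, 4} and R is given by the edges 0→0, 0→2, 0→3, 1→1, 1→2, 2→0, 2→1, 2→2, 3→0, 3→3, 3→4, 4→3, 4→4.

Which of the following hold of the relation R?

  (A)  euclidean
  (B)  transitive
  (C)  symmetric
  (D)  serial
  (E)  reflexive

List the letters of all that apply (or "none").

C, D, E

(A) not euclidean: 0 R 2 and 0 R 3 but not 2 R 3.
(B) not transitive: 0 R 2 and 2 R 1 but not 0 R 1.
(C) symmetric: every R-edge is matched by its reverse.
(D) serial: every world has an R-successor.
(E) reflexive: each world relates to itself.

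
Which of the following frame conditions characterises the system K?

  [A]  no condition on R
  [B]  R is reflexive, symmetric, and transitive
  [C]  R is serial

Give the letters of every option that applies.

(A) K is sound and complete for exactly this class.
(B) this class determines S5, not K.
(C) this class determines D, not K.

A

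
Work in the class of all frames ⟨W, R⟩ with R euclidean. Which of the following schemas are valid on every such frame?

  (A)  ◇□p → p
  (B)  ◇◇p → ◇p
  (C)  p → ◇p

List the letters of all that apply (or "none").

none

(A) ◇□p → p is the dual of axiom B; it is valid on a frame exactly when R is symmetric. Such an R need not be symmetric, so not valid.
(B) ◇◇p → ◇p is the dual of axiom 4; it is valid on a frame exactly when R is transitive. Such an R need not be transitive, so not valid.
(C) the dual of axiom T: valid iff R is reflexive. Such an R need not be reflexive — not valid.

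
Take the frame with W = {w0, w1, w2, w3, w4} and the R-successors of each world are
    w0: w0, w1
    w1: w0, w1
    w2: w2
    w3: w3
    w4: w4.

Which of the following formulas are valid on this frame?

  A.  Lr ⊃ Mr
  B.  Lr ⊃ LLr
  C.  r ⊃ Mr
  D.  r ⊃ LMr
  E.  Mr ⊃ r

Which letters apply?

R is reflexive: each world relates to itself.
R is symmetric: every R-edge is matched by its reverse.
R is transitive: R is closed under composition.
R is serial: every world has an R-successor.
R is not a subset of the identity: w0 R w1 with w0 ≠ w1.
(A) Lr ⊃ Mr (axiom D) characterises the serial frames. R is serial — valid.
(B) Lr ⊃ LLr is axiom 4, which corresponds to transitivity. R is transitive — valid.
(C) r ⊃ Mr is the dual of axiom T, which corresponds to reflexivity. R is reflexive — valid.
(D) r ⊃ LMr (axiom B) characterises the symmetric frames. R is symmetric — valid.
(E) Mr ⊃ r is valid only on frames where every R-edge is a self-loop. Here R ⊄ identity — not valid.

A, B, C, D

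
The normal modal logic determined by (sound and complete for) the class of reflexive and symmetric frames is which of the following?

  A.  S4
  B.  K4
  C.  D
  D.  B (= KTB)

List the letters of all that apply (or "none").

(A) S4 is determined by the class of reflexive and transitive frames.
(B) K4 is determined by the class of transitive frames.
(C) D is determined by the class of serial frames.
(D) B (= KTB) is determined by exactly this class.

D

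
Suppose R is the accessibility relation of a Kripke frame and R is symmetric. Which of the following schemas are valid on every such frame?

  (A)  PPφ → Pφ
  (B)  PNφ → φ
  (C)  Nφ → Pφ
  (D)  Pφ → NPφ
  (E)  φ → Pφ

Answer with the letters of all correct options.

(A) the dual of axiom 4: valid iff R is transitive. Such an R need not be transitive — not valid.
(B) PNφ → φ is the dual of axiom B, which corresponds to symmetry. Every such R is symmetric — valid.
(C) Nφ → Pφ (axiom D) characterises the serial frames. Such an R need not be serial — not valid.
(D) axiom 5: valid iff R is euclidean. Such an R need not be euclidean — not valid.
(E) φ → Pφ is the dual of axiom T, which corresponds to reflexivity. Such an R need not be reflexive — not valid.

B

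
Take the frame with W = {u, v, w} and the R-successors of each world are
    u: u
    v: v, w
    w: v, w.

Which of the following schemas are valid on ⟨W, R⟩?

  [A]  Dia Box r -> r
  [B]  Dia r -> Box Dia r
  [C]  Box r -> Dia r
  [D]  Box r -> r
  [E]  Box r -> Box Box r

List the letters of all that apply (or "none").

A, B, C, D, E

R is reflexive: each world relates to itself.
R is symmetric: every R-edge is matched by its reverse.
R is transitive: R is closed under composition.
R is euclidean: any two R-successors of the same world are R-related.
R is serial: every world has an R-successor.
(A) the dual of axiom B: valid iff R is symmetric. R is symmetric — valid.
(B) axiom 5: valid iff R is euclidean. R is euclidean — valid.
(C) axiom D: valid iff R is serial. R is serial — valid.
(D) Box r -> r is axiom T; it is valid on a frame exactly when R is reflexive. R is reflexive, so valid.
(E) Box r -> Box Box r (axiom 4) characterises the transitive frames. R is transitive — valid.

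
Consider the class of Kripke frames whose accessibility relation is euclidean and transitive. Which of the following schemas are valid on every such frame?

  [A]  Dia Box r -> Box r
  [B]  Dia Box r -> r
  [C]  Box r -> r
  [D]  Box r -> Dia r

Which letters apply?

(A) Dia Box r -> Box r (the dual of axiom 5) characterises the euclidean frames. Every such R is euclidean — valid.
(B) Dia Box r -> r is the dual of axiom B; it is valid on a frame exactly when R is symmetric. Such an R need not be symmetric, so not valid.
(C) Box r -> r is axiom T, which corresponds to reflexivity. Such an R need not be reflexive — not valid.
(D) Box r -> Dia r is axiom D, which corresponds to seriality. Such an R need not be serial — not valid.

A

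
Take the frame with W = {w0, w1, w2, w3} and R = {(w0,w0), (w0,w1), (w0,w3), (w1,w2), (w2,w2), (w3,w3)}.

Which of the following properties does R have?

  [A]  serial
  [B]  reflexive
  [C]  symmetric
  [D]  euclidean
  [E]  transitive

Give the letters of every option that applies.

(A) serial: every world has an R-successor.
(B) not reflexive: not w1 R w1.
(C) not symmetric: w0 R w1 but not w1 R w0.
(D) not euclidean: w0 R w1 and w0 R w0 but not w1 R w0.
(E) not transitive: w0 R w1 and w1 R w2 but not w0 R w2.

A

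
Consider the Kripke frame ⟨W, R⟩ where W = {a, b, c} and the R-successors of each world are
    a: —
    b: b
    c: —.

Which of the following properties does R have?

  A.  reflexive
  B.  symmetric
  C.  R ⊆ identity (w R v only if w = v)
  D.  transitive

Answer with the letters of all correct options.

B, C, D

(A) not reflexive: not a R a.
(B) symmetric: every R-edge is matched by its reverse.
(C) ⊆ identity: every R-edge is a self-loop.
(D) transitive: R is closed under composition.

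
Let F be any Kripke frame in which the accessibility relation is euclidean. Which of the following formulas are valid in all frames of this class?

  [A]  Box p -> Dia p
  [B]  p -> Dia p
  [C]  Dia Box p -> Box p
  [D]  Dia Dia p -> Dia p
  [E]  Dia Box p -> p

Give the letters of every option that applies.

(A) Box p -> Dia p is axiom D, which corresponds to seriality. Such an R need not be serial — not valid.
(B) p -> Dia p is the dual of axiom T; it is valid on a frame exactly when R is reflexive. Such an R need not be reflexive, so not valid.
(C) Dia Box p -> Box p is the dual of axiom 5; it is valid on a frame exactly when R is euclidean. Every such R is euclidean, so valid.
(D) Dia Dia p -> Dia p (the dual of axiom 4) characterises the transitive frames. Such an R need not be transitive — not valid.
(E) the dual of axiom B: valid iff R is symmetric. Such an R need not be symmetric — not valid.

C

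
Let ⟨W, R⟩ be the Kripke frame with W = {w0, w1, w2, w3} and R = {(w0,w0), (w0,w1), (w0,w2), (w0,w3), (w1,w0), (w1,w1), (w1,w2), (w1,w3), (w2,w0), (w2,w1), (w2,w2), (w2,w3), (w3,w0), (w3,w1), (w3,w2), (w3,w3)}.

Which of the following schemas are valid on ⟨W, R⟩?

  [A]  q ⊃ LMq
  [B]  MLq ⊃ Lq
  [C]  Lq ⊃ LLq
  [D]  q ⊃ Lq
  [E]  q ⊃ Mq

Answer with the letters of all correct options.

A, B, C, E

R is reflexive: each world relates to itself.
R is symmetric: every R-edge is matched by its reverse.
R is transitive: R is closed under composition.
R is euclidean: any two R-successors of the same world are R-related.
R is not a subset of the identity: w0 R w1 with w0 ≠ w1.
(A) axiom B: valid iff R is symmetric. R is symmetric — valid.
(B) MLq ⊃ Lq is the dual of axiom 5, which corresponds to the euclidean property. R is euclidean — valid.
(C) Lq ⊃ LLq (axiom 4) characterises the transitive frames. R is transitive — valid.
(D) q ⊃ Lq (equivalent to ◇p→p) corresponds to R being a subset of the identity. Here R ⊄ identity, so not valid.
(E) the dual of axiom T: valid iff R is reflexive. R is reflexive — valid.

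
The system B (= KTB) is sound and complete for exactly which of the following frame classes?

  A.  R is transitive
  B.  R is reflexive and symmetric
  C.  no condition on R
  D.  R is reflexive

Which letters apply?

(A) this class determines K4, not B (= KTB).
(B) B (= KTB) is sound and complete for exactly this class.
(C) this class determines K, not B (= KTB).
(D) this class determines T (= KT), not B (= KTB).

B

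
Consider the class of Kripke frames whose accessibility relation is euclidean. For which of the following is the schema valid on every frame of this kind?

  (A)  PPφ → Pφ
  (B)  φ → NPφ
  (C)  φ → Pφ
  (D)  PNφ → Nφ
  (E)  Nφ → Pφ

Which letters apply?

D

(A) the dual of axiom 4: valid iff R is transitive. Such an R need not be transitive — not valid.
(B) axiom B: valid iff R is symmetric. Such an R need not be symmetric — not valid.
(C) φ → Pφ (the dual of axiom T) characterises the reflexive frames. Such an R need not be reflexive — not valid.
(D) PNφ → Nφ is the dual of axiom 5; it is valid on a frame exactly when R is euclidean. Every such R is euclidean, so valid.
(E) Nφ → Pφ (axiom D) characterises the serial frames. Such an R need not be serial — not valid.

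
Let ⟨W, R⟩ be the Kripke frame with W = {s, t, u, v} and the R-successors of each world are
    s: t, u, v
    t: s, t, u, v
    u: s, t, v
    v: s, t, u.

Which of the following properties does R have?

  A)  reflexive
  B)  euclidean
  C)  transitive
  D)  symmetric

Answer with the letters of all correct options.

D

(A) not reflexive: not s R s.
(B) not euclidean: s R u and s R u but not u R u.
(C) not transitive: s R t and t R s but not s R s.
(D) symmetric: every R-edge is matched by its reverse.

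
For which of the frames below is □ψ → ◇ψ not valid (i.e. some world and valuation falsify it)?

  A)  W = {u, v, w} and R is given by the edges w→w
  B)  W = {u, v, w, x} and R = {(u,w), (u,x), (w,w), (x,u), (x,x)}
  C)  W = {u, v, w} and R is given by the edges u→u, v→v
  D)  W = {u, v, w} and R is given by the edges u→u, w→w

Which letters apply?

A, B, C, D

The schema □ψ → ◇ψ is axiom D; it is valid on a frame iff R is serial.
(A) R is not serial (u has no R-successor), so the schema fails here.
(B) R is not serial (v has no R-successor), so the schema fails here.
(C) R is not serial (w has no R-successor), so the schema fails here.
(D) R is not serial (v has no R-successor), so the schema fails here.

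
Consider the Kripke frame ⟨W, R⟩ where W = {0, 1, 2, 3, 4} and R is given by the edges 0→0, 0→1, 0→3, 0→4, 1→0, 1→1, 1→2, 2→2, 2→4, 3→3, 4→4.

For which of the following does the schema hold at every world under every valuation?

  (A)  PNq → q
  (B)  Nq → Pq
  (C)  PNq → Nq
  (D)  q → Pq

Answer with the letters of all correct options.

R is reflexive: each world relates to itself.
R is not symmetric: 0 R 3 but not 3 R 0.
R is not euclidean: 0 R 1 and 0 R 3 but not 1 R 3.
R is serial: every world has an R-successor.
(A) PNq → q is the dual of axiom B; it is valid on a frame exactly when R is symmetric. R is not symmetric, so not valid.
(B) Nq → Pq (axiom D) characterises the serial frames. R is serial — valid.
(C) PNq → Nq (the dual of axiom 5) characterises the euclidean frames. R is not euclidean — not valid.
(D) the dual of axiom T: valid iff R is reflexive. R is reflexive — valid.

B, D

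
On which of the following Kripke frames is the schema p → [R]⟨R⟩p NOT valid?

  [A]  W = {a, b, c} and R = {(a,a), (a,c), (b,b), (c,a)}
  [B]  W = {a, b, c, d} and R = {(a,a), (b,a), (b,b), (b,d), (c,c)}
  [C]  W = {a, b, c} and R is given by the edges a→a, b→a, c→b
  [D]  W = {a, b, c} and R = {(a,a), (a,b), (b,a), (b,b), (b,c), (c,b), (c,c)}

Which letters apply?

B, C

The schema p → [R]⟨R⟩p is axiom B; it is valid on a frame iff R is symmetric.
(A) R is symmetric (every R-edge is matched by its reverse), so the schema is valid here.
(B) R is not symmetric (b R a but not a R b), so the schema fails here.
(C) R is not symmetric (b R a but not a R b), so the schema fails here.
(D) R is symmetric (every R-edge is matched by its reverse), so the schema is valid here.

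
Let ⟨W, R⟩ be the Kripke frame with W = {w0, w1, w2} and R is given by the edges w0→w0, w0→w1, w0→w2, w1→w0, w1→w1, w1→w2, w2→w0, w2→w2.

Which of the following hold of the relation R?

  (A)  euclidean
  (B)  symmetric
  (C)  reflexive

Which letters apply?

(A) not euclidean: w0 R w2 and w0 R w1 but not w2 R w1.
(B) not symmetric: w1 R w2 but not w2 R w1.
(C) reflexive: each world relates to itself.

C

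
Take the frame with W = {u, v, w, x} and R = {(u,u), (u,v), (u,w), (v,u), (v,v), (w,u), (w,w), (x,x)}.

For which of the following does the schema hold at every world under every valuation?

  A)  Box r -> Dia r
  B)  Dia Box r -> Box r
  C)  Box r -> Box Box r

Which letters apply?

R is not transitive: v R u and u R w but not v R w.
R is not euclidean: u R v and u R w but not v R w.
R is serial: every world has an R-successor.
(A) axiom D: valid iff R is serial. R is serial — valid.
(B) Dia Box r -> Box r is the dual of axiom 5; it is valid on a frame exactly when R is euclidean. R is not euclidean, so not valid.
(C) Box r -> Box Box r is axiom 4, which corresponds to transitivity. R is not transitive — not valid.

A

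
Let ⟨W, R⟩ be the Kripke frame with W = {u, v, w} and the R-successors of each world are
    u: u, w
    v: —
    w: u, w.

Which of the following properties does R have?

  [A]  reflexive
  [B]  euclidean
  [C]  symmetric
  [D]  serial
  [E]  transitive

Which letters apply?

B, C, E

(A) not reflexive: not v R v.
(B) euclidean: any two R-successors of the same world are R-related.
(C) symmetric: every R-edge is matched by its reverse.
(D) not serial: v has no R-successor.
(E) transitive: R is closed under composition.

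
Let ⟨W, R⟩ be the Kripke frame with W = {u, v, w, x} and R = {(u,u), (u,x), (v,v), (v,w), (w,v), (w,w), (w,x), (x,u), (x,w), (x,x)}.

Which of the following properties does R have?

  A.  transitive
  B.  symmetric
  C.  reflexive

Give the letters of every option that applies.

(A) not transitive: u R x and x R w but not u R w.
(B) symmetric: every R-edge is matched by its reverse.
(C) reflexive: each world relates to itself.

B, C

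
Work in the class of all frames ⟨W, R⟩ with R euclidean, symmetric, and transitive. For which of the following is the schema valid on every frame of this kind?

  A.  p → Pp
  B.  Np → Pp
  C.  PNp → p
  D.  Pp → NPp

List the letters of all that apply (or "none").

(A) p → Pp is the dual of axiom T; it is valid on a frame exactly when R is reflexive. Such an R need not be reflexive, so not valid.
(B) Np → Pp is axiom D, which corresponds to seriality. Such an R need not be serial — not valid.
(C) PNp → p (the dual of axiom B) characterises the symmetric frames. Every such R is symmetric — valid.
(D) Pp → NPp is axiom 5, which corresponds to the euclidean property. Every such R is euclidean — valid.

C, D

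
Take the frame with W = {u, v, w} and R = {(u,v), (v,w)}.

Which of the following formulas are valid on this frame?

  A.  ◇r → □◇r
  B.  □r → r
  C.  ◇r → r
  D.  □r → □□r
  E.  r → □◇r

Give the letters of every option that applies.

none

R is not reflexive: not u R u.
R is not symmetric: u R v but not v R u.
R is not transitive: u R v and v R w but not u R w.
R is not euclidean: u R v and u R v but not v R v.
R is not a subset of the identity: u R v with u ≠ v.
(A) axiom 5: valid iff R is euclidean. R is not euclidean — not valid.
(B) □r → r is axiom T; it is valid on a frame exactly when R is reflexive. R is not reflexive, so not valid.
(C) ◇r → r is the converse of T; it holds exactly when R ⊆ identity. Here R ⊄ identity — not valid.
(D) □r → □□r (axiom 4) characterises the transitive frames. R is not transitive — not valid.
(E) r → □◇r (axiom B) characterises the symmetric frames. R is not symmetric — not valid.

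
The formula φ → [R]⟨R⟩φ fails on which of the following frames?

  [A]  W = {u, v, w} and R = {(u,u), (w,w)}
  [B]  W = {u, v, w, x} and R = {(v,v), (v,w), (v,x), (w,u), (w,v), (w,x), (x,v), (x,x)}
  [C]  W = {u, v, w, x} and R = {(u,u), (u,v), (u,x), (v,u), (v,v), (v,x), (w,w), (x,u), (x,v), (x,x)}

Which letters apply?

The schema φ → [R]⟨R⟩φ is axiom B; it is valid on a frame iff R is symmetric.
(A) R is symmetric (every R-edge is matched by its reverse), so the schema is valid here.
(B) R is not symmetric (w R u but not u R w), so the schema fails here.
(C) R is symmetric (every R-edge is matched by its reverse), so the schema is valid here.

B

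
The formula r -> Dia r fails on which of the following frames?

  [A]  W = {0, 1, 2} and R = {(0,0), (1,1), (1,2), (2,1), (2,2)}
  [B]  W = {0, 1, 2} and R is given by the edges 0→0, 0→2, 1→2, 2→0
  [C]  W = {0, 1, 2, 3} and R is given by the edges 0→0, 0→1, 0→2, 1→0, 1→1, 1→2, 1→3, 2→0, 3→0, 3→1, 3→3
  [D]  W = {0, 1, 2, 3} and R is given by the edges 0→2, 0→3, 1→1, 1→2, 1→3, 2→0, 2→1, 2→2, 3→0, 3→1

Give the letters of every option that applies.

B, C, D

The schema r -> Dia r is the dual of axiom T; it is valid on a frame iff R is reflexive.
(A) R is reflexive (each world relates to itself), so the schema is valid here.
(B) R is not reflexive (not 1 R 1), so the schema fails here.
(C) R is not reflexive (not 2 R 2), so the schema fails here.
(D) R is not reflexive (not 0 R 0), so the schema fails here.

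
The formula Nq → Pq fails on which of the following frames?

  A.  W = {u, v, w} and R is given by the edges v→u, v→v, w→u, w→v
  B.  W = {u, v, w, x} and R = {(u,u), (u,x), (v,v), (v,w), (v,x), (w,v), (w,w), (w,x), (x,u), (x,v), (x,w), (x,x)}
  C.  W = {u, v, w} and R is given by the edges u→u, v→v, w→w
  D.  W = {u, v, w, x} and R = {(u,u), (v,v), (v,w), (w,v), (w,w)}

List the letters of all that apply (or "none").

A, D

The schema Nq → Pq is axiom D; it is valid on a frame iff R is serial.
(A) R is not serial (u has no R-successor), so the schema fails here.
(B) R is serial (every world has an R-successor), so the schema is valid here.
(C) R is serial (every world has an R-successor), so the schema is valid here.
(D) R is not serial (x has no R-successor), so the schema fails here.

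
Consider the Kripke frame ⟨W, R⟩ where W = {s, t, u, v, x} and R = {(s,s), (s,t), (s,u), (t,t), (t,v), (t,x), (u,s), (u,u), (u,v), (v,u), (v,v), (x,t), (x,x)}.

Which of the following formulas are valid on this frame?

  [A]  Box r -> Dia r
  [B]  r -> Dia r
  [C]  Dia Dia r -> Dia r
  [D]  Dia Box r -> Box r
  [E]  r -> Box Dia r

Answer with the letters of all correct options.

A, B

R is reflexive: each world relates to itself.
R is not symmetric: s R t but not t R s.
R is not transitive: s R t and t R v but not s R v.
R is not euclidean: s R t and s R s but not t R s.
R is serial: every world has an R-successor.
(A) Box r -> Dia r (axiom D) characterises the serial frames. R is serial — valid.
(B) the dual of axiom T: valid iff R is reflexive. R is reflexive — valid.
(C) Dia Dia r -> Dia r (the dual of axiom 4) characterises the transitive frames. R is not transitive — not valid.
(D) the dual of axiom 5: valid iff R is euclidean. R is not euclidean — not valid.
(E) r -> Box Dia r is axiom B; it is valid on a frame exactly when R is symmetric. R is not symmetric, so not valid.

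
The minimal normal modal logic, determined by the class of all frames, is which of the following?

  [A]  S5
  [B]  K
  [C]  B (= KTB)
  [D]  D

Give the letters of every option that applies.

B

(A) S5 is determined by the class of reflexive, symmetric, and transitive frames.
(B) K is determined by exactly this class.
(C) B (= KTB) is determined by the class of reflexive and symmetric frames.
(D) D is determined by the class of serial frames.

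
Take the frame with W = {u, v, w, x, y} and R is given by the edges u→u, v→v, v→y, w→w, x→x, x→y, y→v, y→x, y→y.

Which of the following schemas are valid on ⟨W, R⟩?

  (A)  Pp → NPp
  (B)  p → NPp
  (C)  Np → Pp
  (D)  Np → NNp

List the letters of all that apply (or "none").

B, C

R is symmetric: every R-edge is matched by its reverse.
R is not transitive: v R y and y R x but not v R x.
R is not euclidean: y R v and y R x but not v R x.
R is serial: every world has an R-successor.
(A) axiom 5: valid iff R is euclidean. R is not euclidean — not valid.
(B) p → NPp is axiom B, which corresponds to symmetry. R is symmetric — valid.
(C) Np → Pp is axiom D, which corresponds to seriality. R is serial — valid.
(D) Np → NNp is axiom 4; it is valid on a frame exactly when R is transitive. R is not transitive, so not valid.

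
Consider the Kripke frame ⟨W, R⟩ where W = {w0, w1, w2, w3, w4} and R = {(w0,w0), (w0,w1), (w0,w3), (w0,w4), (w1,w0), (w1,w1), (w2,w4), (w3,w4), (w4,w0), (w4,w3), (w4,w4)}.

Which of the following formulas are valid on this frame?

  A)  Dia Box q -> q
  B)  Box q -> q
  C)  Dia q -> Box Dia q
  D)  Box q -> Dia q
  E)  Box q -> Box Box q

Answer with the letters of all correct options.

R is not reflexive: not w2 R w2.
R is not symmetric: w0 R w3 but not w3 R w0.
R is not transitive: w1 R w0 and w0 R w3 but not w1 R w3.
R is not euclidean: w0 R w1 and w0 R w3 but not w1 R w3.
R is serial: every world has an R-successor.
(A) the dual of axiom B: valid iff R is symmetric. R is not symmetric — not valid.
(B) Box q -> q is axiom T, which corresponds to reflexivity. R is not reflexive — not valid.
(C) Dia q -> Box Dia q (axiom 5) characterises the euclidean frames. R is not euclidean — not valid.
(D) Box q -> Dia q is axiom D, which corresponds to seriality. R is serial — valid.
(E) Box q -> Box Box q is axiom 4; it is valid on a frame exactly when R is transitive. R is not transitive, so not valid.

D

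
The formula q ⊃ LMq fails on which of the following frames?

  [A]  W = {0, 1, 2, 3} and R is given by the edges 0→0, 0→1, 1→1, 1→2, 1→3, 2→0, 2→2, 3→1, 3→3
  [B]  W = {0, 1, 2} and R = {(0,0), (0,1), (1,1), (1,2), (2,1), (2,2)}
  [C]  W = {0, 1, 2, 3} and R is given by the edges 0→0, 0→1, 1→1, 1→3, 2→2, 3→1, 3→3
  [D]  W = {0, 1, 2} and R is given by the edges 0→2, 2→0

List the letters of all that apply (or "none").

A, B, C

The schema q ⊃ LMq is axiom B; it is valid on a frame iff R is symmetric.
(A) R is not symmetric (0 R 1 but not 1 R 0), so the schema fails here.
(B) R is not symmetric (0 R 1 but not 1 R 0), so the schema fails here.
(C) R is not symmetric (0 R 1 but not 1 R 0), so the schema fails here.
(D) R is symmetric (every R-edge is matched by its reverse), so the schema is valid here.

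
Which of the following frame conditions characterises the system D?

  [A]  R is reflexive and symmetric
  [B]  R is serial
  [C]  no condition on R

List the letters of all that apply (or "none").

(A) this class determines B (= KTB), not D.
(B) D is sound and complete for exactly this class.
(C) this class determines K, not D.

B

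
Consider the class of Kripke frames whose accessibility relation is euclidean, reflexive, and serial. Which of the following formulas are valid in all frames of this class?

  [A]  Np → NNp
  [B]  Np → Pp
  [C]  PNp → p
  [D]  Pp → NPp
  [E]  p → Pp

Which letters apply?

A, B, C, D, E

A relation that is euclidean, reflexive, and serial is also symmetric and transitive.
(A) Np → NNp (axiom 4) characterises the transitive frames. Every such R is transitive — valid.
(B) Np → Pp (axiom D) characterises the serial frames. Every such R is serial — valid.
(C) the dual of axiom B: valid iff R is symmetric. Every such R is symmetric — valid.
(D) Pp → NPp (axiom 5) characterises the euclidean frames. Every such R is euclidean — valid.
(E) the dual of axiom T: valid iff R is reflexive. Every such R is reflexive — valid.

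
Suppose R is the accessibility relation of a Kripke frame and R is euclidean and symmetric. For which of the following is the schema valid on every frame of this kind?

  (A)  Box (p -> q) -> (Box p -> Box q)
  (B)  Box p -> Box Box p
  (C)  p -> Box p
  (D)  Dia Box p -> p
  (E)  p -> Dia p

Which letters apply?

A, B, D

A symmetric euclidean relation is transitive (uRv and vRw give vRu by symmetry, then uRw by the euclidean condition, applied at v).
(A) this is just K, valid on every normal frame.
(B) Box p -> Box Box p is axiom 4, which corresponds to transitivity. Every such R is transitive — valid.
(C) p -> Box p (equivalent to ◇p→p) corresponds to R being a subset of the identity. Such an R need not be a subset of the identity, so not valid.
(D) Dia Box p -> p is the dual of axiom B, which corresponds to symmetry. Every such R is symmetric — valid.
(E) p -> Dia p (the dual of axiom T) characterises the reflexive frames. Such an R need not be reflexive — not valid.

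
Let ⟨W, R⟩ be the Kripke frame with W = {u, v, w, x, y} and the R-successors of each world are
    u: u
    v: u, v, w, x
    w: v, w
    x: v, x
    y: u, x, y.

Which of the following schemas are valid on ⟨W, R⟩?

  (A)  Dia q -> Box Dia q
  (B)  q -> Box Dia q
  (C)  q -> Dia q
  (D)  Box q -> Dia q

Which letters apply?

R is reflexive: each world relates to itself.
R is not symmetric: v R u but not u R v.
R is not euclidean: v R u and v R v but not u R v.
R is serial: every world has an R-successor.
(A) Dia q -> Box Dia q is axiom 5, which corresponds to the euclidean property. R is not euclidean — not valid.
(B) q -> Box Dia q is axiom B, which corresponds to symmetry. R is not symmetric — not valid.
(C) the dual of axiom T: valid iff R is reflexive. R is reflexive — valid.
(D) Box q -> Dia q is axiom D, which corresponds to seriality. R is serial — valid.

C, D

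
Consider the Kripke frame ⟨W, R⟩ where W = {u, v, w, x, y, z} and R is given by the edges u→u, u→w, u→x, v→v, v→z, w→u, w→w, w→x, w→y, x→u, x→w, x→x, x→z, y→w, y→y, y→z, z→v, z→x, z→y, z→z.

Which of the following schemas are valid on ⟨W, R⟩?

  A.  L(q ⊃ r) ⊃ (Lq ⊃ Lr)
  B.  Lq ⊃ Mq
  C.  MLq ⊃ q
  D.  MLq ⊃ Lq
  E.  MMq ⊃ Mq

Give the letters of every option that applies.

R is symmetric: every R-edge is matched by its reverse.
R is not transitive: u R w and w R y but not u R y.
R is not euclidean: w R u and w R y but not u R y.
R is serial: every world has an R-successor.
(A) L(q ⊃ r) ⊃ (Lq ⊃ Lr) is the K axiom; it holds on all frames — valid.
(B) Lq ⊃ Mq is axiom D, which corresponds to seriality. R is serial — valid.
(C) MLq ⊃ q is the dual of axiom B, which corresponds to symmetry. R is symmetric — valid.
(D) MLq ⊃ Lq is the dual of axiom 5, which corresponds to the euclidean property. R is not euclidean — not valid.
(E) the dual of axiom 4: valid iff R is transitive. R is not transitive — not valid.

A, B, C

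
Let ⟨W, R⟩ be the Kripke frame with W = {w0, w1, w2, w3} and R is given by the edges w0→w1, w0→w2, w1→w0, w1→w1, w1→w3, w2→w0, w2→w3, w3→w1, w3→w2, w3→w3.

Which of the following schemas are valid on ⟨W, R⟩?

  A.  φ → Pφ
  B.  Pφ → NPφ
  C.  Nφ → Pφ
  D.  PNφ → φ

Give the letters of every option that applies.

R is not reflexive: not w0 R w0.
R is symmetric: every R-edge is matched by its reverse.
R is not euclidean: w0 R w1 and w0 R w2 but not w1 R w2.
R is serial: every world has an R-successor.
(A) φ → Pφ is the dual of axiom T, which corresponds to reflexivity. R is not reflexive — not valid.
(B) Pφ → NPφ is axiom 5; it is valid on a frame exactly when R is euclidean. R is not euclidean, so not valid.
(C) axiom D: valid iff R is serial. R is serial — valid.
(D) PNφ → φ is the dual of axiom B, which corresponds to symmetry. R is symmetric — valid.

C, D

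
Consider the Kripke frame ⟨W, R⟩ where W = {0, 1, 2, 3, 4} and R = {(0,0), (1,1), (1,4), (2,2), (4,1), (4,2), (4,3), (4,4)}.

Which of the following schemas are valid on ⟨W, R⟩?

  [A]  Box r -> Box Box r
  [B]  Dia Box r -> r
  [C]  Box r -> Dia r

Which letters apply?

none

R is not symmetric: 4 R 2 but not 2 R 4.
R is not transitive: 1 R 4 and 4 R 2 but not 1 R 2.
R is not serial: 3 has no R-successor.
(A) Box r -> Box Box r (axiom 4) characterises the transitive frames. R is not transitive — not valid.
(B) Dia Box r -> r is the dual of axiom B; it is valid on a frame exactly when R is symmetric. R is not symmetric, so not valid.
(C) Box r -> Dia r is axiom D; it is valid on a frame exactly when R is serial. R is not serial, so not valid.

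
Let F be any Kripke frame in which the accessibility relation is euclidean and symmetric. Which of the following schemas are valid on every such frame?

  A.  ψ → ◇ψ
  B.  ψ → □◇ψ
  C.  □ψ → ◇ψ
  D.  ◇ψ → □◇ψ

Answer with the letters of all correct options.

B, D

A symmetric euclidean relation is transitive (uRv and vRw give vRu by symmetry, then uRw by the euclidean condition, applied at v).
(A) ψ → ◇ψ (the dual of axiom T) characterises the reflexive frames. Such an R need not be reflexive — not valid.
(B) axiom B: valid iff R is symmetric. Every such R is symmetric — valid.
(C) axiom D: valid iff R is serial. Such an R need not be serial — not valid.
(D) ◇ψ → □◇ψ is axiom 5, which corresponds to the euclidean property. Every such R is euclidean — valid.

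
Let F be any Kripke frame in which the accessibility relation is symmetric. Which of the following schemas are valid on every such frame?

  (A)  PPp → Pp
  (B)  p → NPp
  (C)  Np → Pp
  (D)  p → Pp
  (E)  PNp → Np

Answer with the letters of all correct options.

(A) PPp → Pp is the dual of axiom 4, which corresponds to transitivity. Such an R need not be transitive — not valid.
(B) p → NPp is axiom B, which corresponds to symmetry. Every such R is symmetric — valid.
(C) Np → Pp (axiom D) characterises the serial frames. Such an R need not be serial — not valid.
(D) the dual of axiom T: valid iff R is reflexive. Such an R need not be reflexive — not valid.
(E) the dual of axiom 5: valid iff R is euclidean. Such an R need not be euclidean — not valid.

B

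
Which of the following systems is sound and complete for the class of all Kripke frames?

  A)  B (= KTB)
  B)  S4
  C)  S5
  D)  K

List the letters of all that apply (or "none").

D

(A) B (= KTB) is determined by the class of reflexive and symmetric frames.
(B) S4 is determined by the class of reflexive and transitive frames.
(C) S5 is determined by the class of reflexive, symmetric, and transitive frames.
(D) K is determined by exactly this class.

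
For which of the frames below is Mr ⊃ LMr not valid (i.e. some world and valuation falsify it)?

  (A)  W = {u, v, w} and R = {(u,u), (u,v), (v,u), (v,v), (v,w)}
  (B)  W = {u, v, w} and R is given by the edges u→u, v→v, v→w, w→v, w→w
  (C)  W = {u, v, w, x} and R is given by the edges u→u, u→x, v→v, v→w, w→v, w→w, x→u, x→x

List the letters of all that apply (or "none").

A

The schema Mr ⊃ LMr is axiom 5; it is valid on a frame iff R is euclidean.
(A) R is not euclidean (v R u and v R w but not u R w), so the schema fails here.
(B) R is euclidean (any two R-successors of the same world are R-related), so the schema is valid here.
(C) R is euclidean (any two R-successors of the same world are R-related), so the schema is valid here.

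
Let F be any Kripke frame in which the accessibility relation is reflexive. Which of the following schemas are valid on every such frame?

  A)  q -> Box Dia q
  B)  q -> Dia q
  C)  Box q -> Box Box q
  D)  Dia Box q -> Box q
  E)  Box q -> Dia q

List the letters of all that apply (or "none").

A reflexive relation is serial.
(A) q -> Box Dia q is axiom B; it is valid on a frame exactly when R is symmetric. Such an R need not be symmetric, so not valid.
(B) the dual of axiom T: valid iff R is reflexive. Every such R is reflexive — valid.
(C) Box q -> Box Box q (axiom 4) characterises the transitive frames. Such an R need not be transitive — not valid.
(D) the dual of axiom 5: valid iff R is euclidean. Such an R need not be euclidean — not valid.
(E) Box q -> Dia q is axiom D, which corresponds to seriality. Every such R is serial — valid.

B, E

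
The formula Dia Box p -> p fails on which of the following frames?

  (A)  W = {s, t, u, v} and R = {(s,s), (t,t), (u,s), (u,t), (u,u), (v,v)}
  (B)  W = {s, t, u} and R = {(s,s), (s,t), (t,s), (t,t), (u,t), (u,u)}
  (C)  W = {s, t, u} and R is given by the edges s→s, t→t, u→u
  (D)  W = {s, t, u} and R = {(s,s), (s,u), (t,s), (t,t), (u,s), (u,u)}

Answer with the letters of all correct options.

A, B, D

The schema Dia Box p -> p is the dual of axiom B; it is valid on a frame iff R is symmetric.
(A) R is not symmetric (u R s but not s R u), so the schema fails here.
(B) R is not symmetric (u R t but not t R u), so the schema fails here.
(C) R is symmetric (every R-edge is matched by its reverse), so the schema is valid here.
(D) R is not symmetric (t R s but not s R t), so the schema fails here.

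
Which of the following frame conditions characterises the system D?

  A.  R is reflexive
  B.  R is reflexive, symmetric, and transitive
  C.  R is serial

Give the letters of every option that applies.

(A) this class determines T (= KT), not D.
(B) this class determines S5, not D.
(C) D is sound and complete for exactly this class.

C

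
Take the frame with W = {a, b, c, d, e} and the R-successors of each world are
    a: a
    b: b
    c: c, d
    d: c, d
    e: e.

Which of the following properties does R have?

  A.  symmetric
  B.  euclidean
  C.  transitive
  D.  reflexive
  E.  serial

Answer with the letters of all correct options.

A, B, C, D, E

(A) symmetric: every R-edge is matched by its reverse.
(B) euclidean: any two R-successors of the same world are R-related.
(C) transitive: R is closed under composition.
(D) reflexive: each world relates to itself.
(E) serial: every world has an R-successor.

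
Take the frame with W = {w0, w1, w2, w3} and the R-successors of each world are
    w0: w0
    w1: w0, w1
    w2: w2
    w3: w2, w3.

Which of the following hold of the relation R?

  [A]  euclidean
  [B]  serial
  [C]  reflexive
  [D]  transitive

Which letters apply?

B, C, D

(A) not euclidean: w1 R w0 and w1 R w1 but not w0 R w1.
(B) serial: every world has an R-successor.
(C) reflexive: each world relates to itself.
(D) transitive: R is closed under composition.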